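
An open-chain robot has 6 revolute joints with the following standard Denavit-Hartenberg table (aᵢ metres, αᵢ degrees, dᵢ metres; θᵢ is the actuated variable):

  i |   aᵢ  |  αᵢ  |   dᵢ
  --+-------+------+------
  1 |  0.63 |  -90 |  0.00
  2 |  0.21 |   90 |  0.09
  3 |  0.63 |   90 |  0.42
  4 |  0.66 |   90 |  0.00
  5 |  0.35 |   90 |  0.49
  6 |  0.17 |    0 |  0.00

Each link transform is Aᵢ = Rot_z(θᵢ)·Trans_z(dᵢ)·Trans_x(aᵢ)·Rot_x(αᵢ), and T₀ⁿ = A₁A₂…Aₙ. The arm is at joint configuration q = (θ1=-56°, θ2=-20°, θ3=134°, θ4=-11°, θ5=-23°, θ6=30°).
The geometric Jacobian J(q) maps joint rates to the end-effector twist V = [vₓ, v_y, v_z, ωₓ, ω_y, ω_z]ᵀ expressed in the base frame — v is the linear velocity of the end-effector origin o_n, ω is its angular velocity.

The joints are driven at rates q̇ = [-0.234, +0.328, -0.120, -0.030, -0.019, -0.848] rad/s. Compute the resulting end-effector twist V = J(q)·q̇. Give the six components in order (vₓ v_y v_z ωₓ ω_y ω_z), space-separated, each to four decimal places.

0.2189 0.0799 0.3790 1.0955 0.3180 -0.2821

o_n = [0.7945, 0.8223, -0.6964]
J₁: ẑ×o_n = [-0.8223, 0.7945, 0.0000], ω = ẑ
J2: z=[0.8290, 0.5592, 0.0000] o=[0.3523, -0.5223, 0.0000] → [-0.3894, 0.5773, 0.8675, 0.8290, 0.5592, 0.0000]
J3: z=[-0.1913, 0.2835, 0.9397] o=[0.5373, -0.6356, 0.0718] → [-1.5878, 0.0948, -0.3518, -0.1913, 0.2835, 0.9397]
J4: z=[0.9539, -0.1719, 0.2460] o=[0.6027, 0.0779, 0.3168] → [-0.0089, 1.0137, 0.7431, 0.9539, -0.1719, 0.2460]
J5: z=[0.1436, -0.4584, -0.8771] o=[0.7766, 0.6534, 0.0445] → [0.4878, 0.0907, 0.0325, 0.1436, -0.4584, -0.8771]
J6: z=[-0.9810, -0.1824, -0.0653] o=[0.8015, 0.7332, -0.5518] → [0.0322, -0.1414, -0.0887, -0.9810, -0.1824, -0.0653]
V = J·q̇ = [0.2189, 0.0799, 0.3790, 1.0955, 0.3180, -0.2821]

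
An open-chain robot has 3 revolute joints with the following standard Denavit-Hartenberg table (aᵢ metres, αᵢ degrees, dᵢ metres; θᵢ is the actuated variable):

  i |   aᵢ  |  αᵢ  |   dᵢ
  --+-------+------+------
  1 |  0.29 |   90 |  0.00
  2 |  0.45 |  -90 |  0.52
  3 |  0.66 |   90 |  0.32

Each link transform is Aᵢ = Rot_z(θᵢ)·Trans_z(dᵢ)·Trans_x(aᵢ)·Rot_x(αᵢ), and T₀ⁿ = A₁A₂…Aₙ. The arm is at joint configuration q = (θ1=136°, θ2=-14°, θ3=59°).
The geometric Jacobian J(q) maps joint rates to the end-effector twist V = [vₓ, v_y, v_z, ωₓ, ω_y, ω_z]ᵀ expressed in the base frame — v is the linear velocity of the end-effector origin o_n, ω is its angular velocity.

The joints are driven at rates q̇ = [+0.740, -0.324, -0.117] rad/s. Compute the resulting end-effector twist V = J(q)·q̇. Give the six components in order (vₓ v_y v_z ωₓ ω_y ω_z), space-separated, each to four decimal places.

o_n = [-0.8474, 0.7548, 0.1194]
J₁: ẑ×o_n = [-0.7548, -0.8474, 0.0000], ω = ẑ
J2: z=[0.6947, 0.7193, 0.0000] o=[-0.2086, 0.2015, 0.0000] → [0.0859, -0.0829, 0.8439, 0.6947, 0.7193, 0.0000]
J3: z=[-0.1740, 0.1681, 0.9703] o=[-0.1615, 0.8788, -0.1089] → [0.1587, -0.6258, 0.1369, -0.1740, 0.1681, 0.9703]
V = J·q̇ = [-0.6049, -0.5270, -0.2894, -0.2047, -0.2527, 0.6265]

-0.6049 -0.5270 -0.2894 -0.2047 -0.2527 0.6265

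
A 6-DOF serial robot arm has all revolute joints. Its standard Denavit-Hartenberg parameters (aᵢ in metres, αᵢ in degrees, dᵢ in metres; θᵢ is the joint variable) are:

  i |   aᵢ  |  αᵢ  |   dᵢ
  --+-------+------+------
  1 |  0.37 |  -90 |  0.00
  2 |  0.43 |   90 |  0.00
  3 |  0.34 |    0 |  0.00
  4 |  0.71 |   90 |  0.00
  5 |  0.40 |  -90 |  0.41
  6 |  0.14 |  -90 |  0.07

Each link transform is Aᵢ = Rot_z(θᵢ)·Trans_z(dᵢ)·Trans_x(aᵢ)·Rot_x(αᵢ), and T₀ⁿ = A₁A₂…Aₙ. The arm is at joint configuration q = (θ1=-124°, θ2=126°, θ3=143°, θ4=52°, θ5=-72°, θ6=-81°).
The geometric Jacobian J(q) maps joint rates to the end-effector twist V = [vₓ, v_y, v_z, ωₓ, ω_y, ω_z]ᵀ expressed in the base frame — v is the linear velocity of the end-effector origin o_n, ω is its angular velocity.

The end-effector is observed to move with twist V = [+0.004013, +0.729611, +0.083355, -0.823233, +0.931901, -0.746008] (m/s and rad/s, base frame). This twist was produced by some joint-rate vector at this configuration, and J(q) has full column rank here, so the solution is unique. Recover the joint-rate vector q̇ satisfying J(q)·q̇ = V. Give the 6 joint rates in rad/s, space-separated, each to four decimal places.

-0.1580 -0.6100 0.5520 -0.3020 -0.7440 -0.5080

o_n = [0.0964, -0.7503, 0.9185]
J₁: ẑ×o_n = [0.7503, 0.0964, -0.0000], ω = ẑ
J2: z=[0.8290, -0.5592, 0.0000] o=[-0.2069, -0.3067, 0.0000] → [-0.5136, -0.7614, -0.1981, 0.8290, -0.5592, 0.0000]
J3: z=[-0.4524, -0.6707, -0.5878] o=[-0.0656, -0.0972, -0.3479] → [-1.2332, 0.4777, 0.4041, -0.4524, -0.6707, -0.5878]
J4: z=[-0.4524, -0.6707, -0.5878] o=[0.0148, -0.3439, -0.1282] → [-0.9408, 0.4255, 0.2385, -0.4524, -0.6707, -0.5878]
J5: z=[0.7157, -0.6663, 0.2094] o=[-0.3629, -0.5754, 0.4266] → [-0.2911, -0.2558, 0.1809, 0.7157, -0.6663, 0.2094]
J6: z=[-0.6458, -0.5173, 0.5616] o=[0.0368, -0.6337, 0.8327] → [0.0211, 0.0889, 0.1061, -0.6458, -0.5173, 0.5616]
q̇ = J⁺·V = [-0.1580, -0.6100, 0.5520, -0.3020, -0.7440, -0.5080]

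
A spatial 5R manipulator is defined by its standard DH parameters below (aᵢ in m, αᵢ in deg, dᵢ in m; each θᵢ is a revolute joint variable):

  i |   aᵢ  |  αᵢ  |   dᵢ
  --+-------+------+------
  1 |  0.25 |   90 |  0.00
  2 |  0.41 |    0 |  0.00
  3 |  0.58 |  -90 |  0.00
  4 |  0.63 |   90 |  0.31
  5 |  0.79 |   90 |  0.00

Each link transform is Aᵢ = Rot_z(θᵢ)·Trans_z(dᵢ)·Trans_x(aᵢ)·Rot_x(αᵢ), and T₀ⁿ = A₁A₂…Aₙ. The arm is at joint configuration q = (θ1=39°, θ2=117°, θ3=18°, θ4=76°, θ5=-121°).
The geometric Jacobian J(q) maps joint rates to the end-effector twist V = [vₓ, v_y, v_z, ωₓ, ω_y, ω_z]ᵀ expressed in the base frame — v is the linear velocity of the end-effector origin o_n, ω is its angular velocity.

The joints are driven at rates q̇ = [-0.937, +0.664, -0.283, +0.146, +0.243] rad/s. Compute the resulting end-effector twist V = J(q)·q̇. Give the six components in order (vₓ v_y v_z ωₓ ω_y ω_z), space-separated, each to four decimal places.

o_n = [-0.2332, 0.0897, 1.0732]
J₁: ẑ×o_n = [-0.0897, -0.2332, 0.0000], ω = ẑ
J2: z=[0.6293, -0.7771, 0.0000] o=[0.1943, 0.1573, 0.0000] → [-0.8341, -0.6754, -0.3748, 0.6293, -0.7771, 0.0000]
J3: z=[0.6293, -0.7771, 0.0000] o=[0.0496, 0.0402, 0.3653] → [-0.5502, -0.4455, -0.1887, 0.6293, -0.7771, 0.0000]
J4: z=[-0.5495, -0.4450, -0.7071] o=[-0.2691, -0.2179, 0.7754] → [0.0850, 0.1383, -0.1531, -0.5495, -0.4450, -0.7071]
J5: z=[-0.3810, -0.6198, 0.6861] o=[-0.9079, 0.0514, 0.6640] → [-0.2799, 0.6188, 0.4035, -0.3810, -0.6198, 0.6861]
V = J·q̇ = [-0.3697, 0.0667, -0.1198, 0.0670, -0.5117, -0.8735]

-0.3697 0.0667 -0.1198 0.0670 -0.5117 -0.8735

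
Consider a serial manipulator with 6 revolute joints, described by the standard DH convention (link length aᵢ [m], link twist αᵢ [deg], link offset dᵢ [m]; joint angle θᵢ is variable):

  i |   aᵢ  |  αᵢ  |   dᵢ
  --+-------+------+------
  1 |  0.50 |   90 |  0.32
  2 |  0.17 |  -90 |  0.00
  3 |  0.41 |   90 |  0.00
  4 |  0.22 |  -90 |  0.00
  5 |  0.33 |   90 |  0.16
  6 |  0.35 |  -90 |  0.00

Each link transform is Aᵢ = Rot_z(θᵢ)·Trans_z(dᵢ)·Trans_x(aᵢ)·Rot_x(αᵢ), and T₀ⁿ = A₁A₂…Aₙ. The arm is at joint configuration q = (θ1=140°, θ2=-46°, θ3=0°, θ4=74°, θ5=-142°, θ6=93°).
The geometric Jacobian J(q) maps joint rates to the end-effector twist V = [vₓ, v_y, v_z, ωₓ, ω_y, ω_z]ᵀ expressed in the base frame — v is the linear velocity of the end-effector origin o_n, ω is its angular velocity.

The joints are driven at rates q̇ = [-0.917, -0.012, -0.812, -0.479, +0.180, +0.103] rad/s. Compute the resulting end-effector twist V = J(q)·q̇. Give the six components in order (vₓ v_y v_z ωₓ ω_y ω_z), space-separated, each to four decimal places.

0.3604 0.4018 0.2637 0.1873 -0.9041 -1.3519

o_n = [-0.3678, 0.5591, 0.3406]
J₁: ẑ×o_n = [-0.5591, -0.3678, 0.0000], ω = ẑ
J2: z=[0.6428, 0.7660, 0.0000] o=[-0.3830, 0.3214, 0.3200] → [0.0158, -0.0133, 0.1411, 0.6428, 0.7660, 0.0000]
J3: z=[-0.5510, 0.4624, 0.6947] o=[-0.4735, 0.3973, 0.1977] → [-0.0463, 0.1522, -0.1380, -0.5510, 0.4624, 0.6947]
J4: z=[0.6428, 0.7660, 0.0000] o=[-0.6917, 0.5804, -0.0972] → [0.3354, -0.2814, -0.2618, 0.6428, 0.7660, 0.0000]
J5: z=[0.3596, -0.3018, 0.8829] o=[-0.8405, 0.7052, 0.0061] → [0.0281, 0.2971, 0.0901, 0.3596, -0.3018, 0.8829]
J6: z=[-0.0901, -0.9531, -0.2890] o=[-0.4764, 0.6650, 0.0253] → [-0.3312, -0.0030, 0.1131, -0.0901, -0.9531, -0.2890]
V = J·q̇ = [0.3604, 0.4018, 0.2637, 0.1873, -0.9041, -1.3519]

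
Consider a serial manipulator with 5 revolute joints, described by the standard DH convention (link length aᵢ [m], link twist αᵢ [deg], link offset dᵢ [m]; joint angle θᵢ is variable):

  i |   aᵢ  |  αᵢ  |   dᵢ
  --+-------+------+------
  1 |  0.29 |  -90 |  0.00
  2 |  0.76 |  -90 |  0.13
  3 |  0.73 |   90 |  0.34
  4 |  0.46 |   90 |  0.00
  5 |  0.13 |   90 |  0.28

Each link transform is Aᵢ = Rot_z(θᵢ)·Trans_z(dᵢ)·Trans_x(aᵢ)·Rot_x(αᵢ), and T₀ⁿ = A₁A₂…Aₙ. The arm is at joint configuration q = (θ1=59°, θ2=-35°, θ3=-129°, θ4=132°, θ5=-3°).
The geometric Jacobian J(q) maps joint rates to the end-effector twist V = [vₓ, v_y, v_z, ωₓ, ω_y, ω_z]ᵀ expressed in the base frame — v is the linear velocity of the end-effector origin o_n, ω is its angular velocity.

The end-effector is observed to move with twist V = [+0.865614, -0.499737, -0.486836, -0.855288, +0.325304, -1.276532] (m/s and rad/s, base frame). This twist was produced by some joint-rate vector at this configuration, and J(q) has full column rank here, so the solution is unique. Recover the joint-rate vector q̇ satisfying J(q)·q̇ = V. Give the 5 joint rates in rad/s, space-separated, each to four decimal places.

o_n = [0.1361, 1.3072, -0.5482]
J₁: ẑ×o_n = [-1.3072, 0.1361, 0.0000], ω = ẑ
J2: z=[-0.8572, 0.5150, 0.0000] o=[0.1494, 0.2486, 0.0000] → [-0.2824, -0.4699, -0.9006, -0.8572, 0.5150, 0.0000]
J3: z=[0.2954, 0.4917, -0.8192] o=[0.3586, 0.8492, 0.4359] → [-0.1086, 0.4729, 0.2447, 0.2954, 0.4917, -0.8192]
J4: z=[0.2116, -0.8698, -0.4458] o=[-0.2211, 0.9859, -0.1061] → [0.5278, -0.0657, 0.3787, 0.2116, -0.8698, -0.4458]
J5: z=[-0.4947, 0.2981, -0.8164] o=[0.1667, 1.1668, -0.2750] → [0.0332, -0.1102, -0.0604, -0.4947, 0.2981, -0.8164]
q̇ = J⁺·V = [-0.6900, 0.4790, -0.1730, 0.0990, 0.8380]

-0.6900 0.4790 -0.1730 0.0990 0.8380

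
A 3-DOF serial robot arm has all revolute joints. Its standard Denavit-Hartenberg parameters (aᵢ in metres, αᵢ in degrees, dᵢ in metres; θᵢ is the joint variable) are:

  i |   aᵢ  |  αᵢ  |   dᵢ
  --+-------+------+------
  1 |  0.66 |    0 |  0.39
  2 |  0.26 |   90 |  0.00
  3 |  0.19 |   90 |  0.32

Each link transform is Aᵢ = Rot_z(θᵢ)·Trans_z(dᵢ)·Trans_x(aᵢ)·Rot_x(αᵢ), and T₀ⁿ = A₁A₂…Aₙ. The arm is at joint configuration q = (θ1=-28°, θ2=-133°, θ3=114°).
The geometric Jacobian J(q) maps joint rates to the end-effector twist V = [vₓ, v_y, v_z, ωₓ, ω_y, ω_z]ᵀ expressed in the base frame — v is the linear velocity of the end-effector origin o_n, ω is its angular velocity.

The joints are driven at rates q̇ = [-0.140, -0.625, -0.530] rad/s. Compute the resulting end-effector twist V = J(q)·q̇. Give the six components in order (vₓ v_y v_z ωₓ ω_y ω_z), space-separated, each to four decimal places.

o_n = [0.3058, -0.0668, 0.5636]
J₁: ẑ×o_n = [0.0668, 0.3058, -0.0000], ω = ẑ
J2: z=[0.0000, 0.0000, 1.0000] o=[0.5827, -0.3099, 0.3900] → [-0.2431, -0.2769, 0.0000, 0.0000, 0.0000, 1.0000]
J3: z=[-0.3256, 0.9455, 0.0000] o=[0.3369, -0.3945, 0.3900] → [0.1641, 0.0565, -0.0773, -0.3256, 0.9455, 0.0000]
V = J·q̇ = [0.0556, 0.1003, 0.0410, 0.1726, -0.5011, -0.7650]

0.0556 0.1003 0.0410 0.1726 -0.5011 -0.7650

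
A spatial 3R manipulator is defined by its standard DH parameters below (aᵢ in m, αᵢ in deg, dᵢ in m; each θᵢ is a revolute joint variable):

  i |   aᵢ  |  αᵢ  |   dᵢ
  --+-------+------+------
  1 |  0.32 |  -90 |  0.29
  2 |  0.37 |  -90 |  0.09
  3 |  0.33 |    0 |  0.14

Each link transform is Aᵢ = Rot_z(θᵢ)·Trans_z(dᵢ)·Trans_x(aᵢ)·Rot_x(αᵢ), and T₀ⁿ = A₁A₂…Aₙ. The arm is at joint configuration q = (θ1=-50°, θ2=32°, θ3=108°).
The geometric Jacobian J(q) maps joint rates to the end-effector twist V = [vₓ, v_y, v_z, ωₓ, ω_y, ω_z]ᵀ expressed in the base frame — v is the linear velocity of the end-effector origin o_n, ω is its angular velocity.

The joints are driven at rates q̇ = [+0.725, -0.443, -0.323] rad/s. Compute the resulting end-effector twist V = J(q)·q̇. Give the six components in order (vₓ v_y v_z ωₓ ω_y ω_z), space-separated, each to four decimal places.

o_n = [0.1326, -0.5063, 0.0292]
J₁: ẑ×o_n = [0.5063, 0.1326, -0.0000], ω = ẑ
J2: z=[0.7660, 0.6428, 0.0000] o=[0.2057, -0.2451, 0.2900] → [-0.1676, 0.1998, -0.1531, 0.7660, 0.6428, 0.0000]
J3: z=[-0.3406, 0.4059, -0.8480] o=[0.4763, -0.4277, 0.0939] → [-0.0930, 0.2694, 0.1663, -0.3406, 0.4059, -0.8480]
V = J·q̇ = [0.4714, -0.0794, 0.0141, -0.2293, -0.4159, 0.9989]

0.4714 -0.0794 0.0141 -0.2293 -0.4159 0.9989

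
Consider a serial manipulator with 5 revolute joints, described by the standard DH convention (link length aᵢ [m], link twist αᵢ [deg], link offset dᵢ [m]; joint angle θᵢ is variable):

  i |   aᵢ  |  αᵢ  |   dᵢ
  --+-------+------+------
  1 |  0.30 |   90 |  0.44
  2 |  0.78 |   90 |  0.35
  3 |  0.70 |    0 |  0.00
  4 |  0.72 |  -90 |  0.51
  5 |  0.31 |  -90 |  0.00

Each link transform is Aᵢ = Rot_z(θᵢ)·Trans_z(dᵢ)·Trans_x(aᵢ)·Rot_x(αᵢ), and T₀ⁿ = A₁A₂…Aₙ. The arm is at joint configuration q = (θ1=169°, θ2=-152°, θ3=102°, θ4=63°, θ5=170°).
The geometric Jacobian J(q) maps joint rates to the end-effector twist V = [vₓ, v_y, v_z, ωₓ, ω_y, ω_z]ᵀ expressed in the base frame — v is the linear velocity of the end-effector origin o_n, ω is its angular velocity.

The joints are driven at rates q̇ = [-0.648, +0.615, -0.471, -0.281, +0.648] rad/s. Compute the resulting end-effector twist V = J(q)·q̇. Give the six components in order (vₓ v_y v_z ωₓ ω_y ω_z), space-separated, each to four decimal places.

1.4271 0.0105 -0.2892 -0.4940 0.0849 -1.2332

o_n = [0.3364, 1.0980, 0.7330]
J₁: ẑ×o_n = [-1.0980, 0.3364, 0.0000], ω = ẑ
J2: z=[0.1908, 0.9816, 0.0000] o=[-0.2945, 0.0572, 0.4400] → [0.2876, -0.0559, -0.4207, 0.1908, 0.9816, 0.0000]
J3: z=[0.4608, -0.0896, 0.8829] o=[0.4483, 0.2694, 0.0738] → [-0.7907, -0.4026, 0.3718, 0.4608, -0.0896, 0.8829]
J4: z=[0.4608, -0.0896, 0.8829] o=[0.4528, 0.9660, 0.1421] → [-0.1695, -0.3751, 0.0504, 0.4608, -0.0896, 0.8829]
J5: z=[-0.4086, -0.9046, 0.1215] o=[0.1207, 1.2205, 0.9189] → [0.1831, -0.0498, 0.2451, -0.4086, -0.9046, 0.1215]
V = J·q̇ = [1.4271, 0.0105, -0.2892, -0.4940, 0.0849, -1.2332]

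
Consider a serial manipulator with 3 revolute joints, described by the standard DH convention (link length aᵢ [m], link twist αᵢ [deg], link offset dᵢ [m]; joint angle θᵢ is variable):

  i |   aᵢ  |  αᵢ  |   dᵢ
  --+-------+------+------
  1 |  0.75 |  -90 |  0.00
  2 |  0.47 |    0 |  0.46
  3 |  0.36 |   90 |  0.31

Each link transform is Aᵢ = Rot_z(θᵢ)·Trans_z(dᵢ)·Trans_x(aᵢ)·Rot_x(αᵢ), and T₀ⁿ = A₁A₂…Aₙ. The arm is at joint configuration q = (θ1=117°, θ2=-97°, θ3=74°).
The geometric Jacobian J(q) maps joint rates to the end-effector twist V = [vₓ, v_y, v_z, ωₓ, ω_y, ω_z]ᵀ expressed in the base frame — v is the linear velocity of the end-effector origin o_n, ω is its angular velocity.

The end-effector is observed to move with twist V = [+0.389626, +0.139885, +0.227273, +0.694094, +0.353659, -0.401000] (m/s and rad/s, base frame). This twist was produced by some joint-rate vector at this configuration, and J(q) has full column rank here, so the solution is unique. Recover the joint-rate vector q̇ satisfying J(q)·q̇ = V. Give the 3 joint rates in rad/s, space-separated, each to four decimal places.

-0.4010 -0.5390 -0.2400

o_n = [-1.1510, 0.5629, 0.6072]
J₁: ẑ×o_n = [-0.5629, -1.1510, 0.0000], ω = ẑ
J2: z=[-0.8910, -0.4540, 0.0000] o=[-0.3405, 0.6683, 0.0000] → [-0.2756, 0.5410, -0.2741, -0.8910, -0.4540, 0.0000]
J3: z=[-0.8910, -0.4540, 0.0000] o=[-0.7244, 0.4084, 0.4665] → [-0.0639, 0.1253, -0.3314, -0.8910, -0.4540, 0.0000]
q̇ = J⁺·V = [-0.4010, -0.5390, -0.2400]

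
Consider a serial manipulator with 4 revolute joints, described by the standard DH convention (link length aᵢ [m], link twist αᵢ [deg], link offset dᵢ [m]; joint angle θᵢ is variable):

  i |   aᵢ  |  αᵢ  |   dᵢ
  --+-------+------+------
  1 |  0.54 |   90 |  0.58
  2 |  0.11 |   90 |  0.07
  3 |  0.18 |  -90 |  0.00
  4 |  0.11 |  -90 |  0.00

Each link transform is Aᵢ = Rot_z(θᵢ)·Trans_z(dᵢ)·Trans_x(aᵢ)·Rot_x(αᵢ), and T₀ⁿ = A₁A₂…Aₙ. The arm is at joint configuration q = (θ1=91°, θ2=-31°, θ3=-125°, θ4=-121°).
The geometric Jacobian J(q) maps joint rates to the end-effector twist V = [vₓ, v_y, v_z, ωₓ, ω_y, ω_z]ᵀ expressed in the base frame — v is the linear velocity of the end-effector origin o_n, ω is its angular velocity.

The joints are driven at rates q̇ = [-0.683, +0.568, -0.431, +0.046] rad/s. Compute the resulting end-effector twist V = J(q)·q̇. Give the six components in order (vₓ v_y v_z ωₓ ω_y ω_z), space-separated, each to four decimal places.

0.3849 0.0445 0.0130 0.5371 0.2637 -0.3330

o_n = [-0.0402, 0.5245, 0.4790]
J₁: ẑ×o_n = [-0.5245, -0.0402, 0.0000], ω = ẑ
J2: z=[0.9998, 0.0175, 0.0000] o=[-0.0094, 0.5399, 0.5800] → [-0.0018, 0.1010, -0.0149, 0.9998, 0.0175, 0.0000]
J3: z=[0.0090, -0.5150, -0.8572] o=[0.0589, 0.6354, 0.5233] → [-0.0722, 0.0854, -0.0520, 0.0090, -0.5150, -0.8572]
J4: z=[-0.5857, 0.6920, -0.4219] o=[-0.0870, 0.5444, 0.5765] → [-0.0759, -0.0769, -0.0207, -0.5857, 0.6920, -0.4219]
V = J·q̇ = [0.3849, 0.0445, 0.0130, 0.5371, 0.2637, -0.3330]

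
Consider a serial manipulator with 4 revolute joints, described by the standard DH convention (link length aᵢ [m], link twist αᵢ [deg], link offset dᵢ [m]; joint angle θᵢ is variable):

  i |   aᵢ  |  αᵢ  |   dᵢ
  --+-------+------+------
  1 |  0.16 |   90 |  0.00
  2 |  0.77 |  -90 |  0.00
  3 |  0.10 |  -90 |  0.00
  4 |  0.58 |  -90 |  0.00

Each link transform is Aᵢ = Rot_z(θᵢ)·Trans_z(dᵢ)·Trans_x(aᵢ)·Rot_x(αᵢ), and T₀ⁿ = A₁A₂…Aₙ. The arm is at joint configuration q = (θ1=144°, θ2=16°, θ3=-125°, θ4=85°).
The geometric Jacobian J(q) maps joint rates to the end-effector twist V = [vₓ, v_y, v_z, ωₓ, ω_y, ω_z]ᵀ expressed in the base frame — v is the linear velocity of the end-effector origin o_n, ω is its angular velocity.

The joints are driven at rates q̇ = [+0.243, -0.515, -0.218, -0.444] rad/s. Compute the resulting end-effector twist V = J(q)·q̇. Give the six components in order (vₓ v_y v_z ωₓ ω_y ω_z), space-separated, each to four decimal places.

o_n = [-0.7175, 0.6737, -0.3670]
J₁: ẑ×o_n = [-0.6737, -0.7175, 0.0000], ω = ẑ
J2: z=[0.5878, 0.8090, 0.0000] o=[-0.1294, 0.0940, 0.0000] → [-0.2969, 0.2157, 0.8164, 0.5878, 0.8090, 0.0000]
J3: z=[0.2230, -0.1620, 0.9613] o=[-0.7283, 0.5291, 0.2122] → [-0.0451, 0.1395, 0.0340, 0.2230, -0.1620, 0.9613]
J4: z=[-0.2999, 0.9269, 0.2258] o=[-0.6355, 0.5630, 0.1964] → [-0.5472, -0.1875, 0.0428, -0.2999, 0.9269, 0.2258]
V = J·q̇ = [0.2420, -0.2326, -0.4469, -0.2182, -0.7929, -0.0668]

0.2420 -0.2326 -0.4469 -0.2182 -0.7929 -0.0668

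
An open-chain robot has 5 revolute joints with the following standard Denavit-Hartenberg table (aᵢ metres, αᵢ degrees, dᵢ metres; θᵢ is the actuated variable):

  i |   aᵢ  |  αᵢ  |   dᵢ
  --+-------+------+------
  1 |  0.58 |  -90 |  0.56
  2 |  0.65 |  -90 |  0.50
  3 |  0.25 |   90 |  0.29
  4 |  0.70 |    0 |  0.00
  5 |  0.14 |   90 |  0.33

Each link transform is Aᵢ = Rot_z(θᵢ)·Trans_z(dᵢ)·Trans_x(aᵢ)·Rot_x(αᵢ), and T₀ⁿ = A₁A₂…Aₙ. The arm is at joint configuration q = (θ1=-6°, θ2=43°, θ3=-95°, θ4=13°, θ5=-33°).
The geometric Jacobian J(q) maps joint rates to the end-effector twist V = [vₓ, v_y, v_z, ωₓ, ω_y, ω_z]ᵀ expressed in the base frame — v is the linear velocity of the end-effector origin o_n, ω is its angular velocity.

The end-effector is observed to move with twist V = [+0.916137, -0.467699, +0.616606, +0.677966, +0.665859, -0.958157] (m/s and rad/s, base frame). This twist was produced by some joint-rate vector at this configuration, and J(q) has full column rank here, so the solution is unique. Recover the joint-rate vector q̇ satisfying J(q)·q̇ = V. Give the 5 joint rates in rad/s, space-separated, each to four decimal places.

-0.7170 0.6800 -0.2360 -0.6340 0.0250

o_n = [0.6321, 1.4728, 0.1119]
J₁: ẑ×o_n = [-1.4728, 0.6321, 0.0000], ω = ẑ
J2: z=[0.1045, 0.9945, 0.0000] o=[0.5768, -0.0606, 0.5600] → [-0.4457, 0.0468, 0.1054, 0.1045, 0.9945, 0.0000]
J3: z=[-0.6783, 0.0713, -0.7314] o=[1.1019, 0.3869, 0.1167] → [0.7938, 0.3403, -0.7030, -0.6783, 0.0713, -0.7314]
J4: z=[-0.7337, -0.0105, 0.6794] o=[0.9154, 0.6570, -0.0805] → [-0.5563, -0.0513, -0.6016, -0.7337, -0.0105, 0.6794]
J5: z=[-0.7337, -0.0105, 0.6794] o=[0.8363, 1.3485, -0.1552] → [-0.0873, 0.0571, -0.0934, -0.7337, -0.0105, 0.6794]
q̇ = J⁺·V = [-0.7170, 0.6800, -0.2360, -0.6340, 0.0250]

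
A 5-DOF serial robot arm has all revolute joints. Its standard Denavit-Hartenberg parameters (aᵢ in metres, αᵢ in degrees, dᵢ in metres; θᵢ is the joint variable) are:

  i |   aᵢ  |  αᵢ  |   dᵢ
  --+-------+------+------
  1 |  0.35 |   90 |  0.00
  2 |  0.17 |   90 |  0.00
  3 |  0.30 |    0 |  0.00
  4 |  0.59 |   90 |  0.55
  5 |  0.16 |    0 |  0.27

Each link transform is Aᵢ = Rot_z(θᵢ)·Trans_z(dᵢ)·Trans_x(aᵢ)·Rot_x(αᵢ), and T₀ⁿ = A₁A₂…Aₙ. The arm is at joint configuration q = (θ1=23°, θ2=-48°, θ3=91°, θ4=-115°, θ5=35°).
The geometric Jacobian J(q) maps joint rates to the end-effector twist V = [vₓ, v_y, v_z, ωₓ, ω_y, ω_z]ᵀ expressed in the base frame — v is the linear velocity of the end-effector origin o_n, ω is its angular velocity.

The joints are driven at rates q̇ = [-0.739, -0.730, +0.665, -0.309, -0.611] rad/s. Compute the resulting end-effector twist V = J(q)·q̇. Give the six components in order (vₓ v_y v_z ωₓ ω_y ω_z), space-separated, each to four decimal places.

-0.2325 -0.5639 0.0205 -0.1576 0.1198 -1.1619

o_n = [0.2290, 0.3579, -0.9598]
J₁: ẑ×o_n = [-0.3579, 0.2290, 0.0000], ω = ẑ
J2: z=[0.3907, -0.9205, 0.0000] o=[0.3222, 0.1368, 0.0000] → [0.8835, 0.3750, 0.0006, 0.3907, -0.9205, 0.0000]
J3: z=[-0.6841, -0.2904, -0.6691] o=[0.4269, 0.1812, -0.1263] → [0.3602, -0.4377, -0.1783, -0.6841, -0.2904, -0.6691]
J4: z=[-0.6841, -0.2904, -0.6691] o=[0.5409, -0.0963, -0.1224] → [0.5470, -0.3641, -0.4013, -0.6841, -0.2904, -0.6691]
J5: z=[-0.6075, 0.7346, 0.3023] o=[0.4028, 0.1058, -0.8910] → [-0.1267, -0.0943, -0.0254, -0.6075, 0.7346, 0.3023]
V = J·q̇ = [-0.2325, -0.5639, 0.0205, -0.1576, 0.1198, -1.1619]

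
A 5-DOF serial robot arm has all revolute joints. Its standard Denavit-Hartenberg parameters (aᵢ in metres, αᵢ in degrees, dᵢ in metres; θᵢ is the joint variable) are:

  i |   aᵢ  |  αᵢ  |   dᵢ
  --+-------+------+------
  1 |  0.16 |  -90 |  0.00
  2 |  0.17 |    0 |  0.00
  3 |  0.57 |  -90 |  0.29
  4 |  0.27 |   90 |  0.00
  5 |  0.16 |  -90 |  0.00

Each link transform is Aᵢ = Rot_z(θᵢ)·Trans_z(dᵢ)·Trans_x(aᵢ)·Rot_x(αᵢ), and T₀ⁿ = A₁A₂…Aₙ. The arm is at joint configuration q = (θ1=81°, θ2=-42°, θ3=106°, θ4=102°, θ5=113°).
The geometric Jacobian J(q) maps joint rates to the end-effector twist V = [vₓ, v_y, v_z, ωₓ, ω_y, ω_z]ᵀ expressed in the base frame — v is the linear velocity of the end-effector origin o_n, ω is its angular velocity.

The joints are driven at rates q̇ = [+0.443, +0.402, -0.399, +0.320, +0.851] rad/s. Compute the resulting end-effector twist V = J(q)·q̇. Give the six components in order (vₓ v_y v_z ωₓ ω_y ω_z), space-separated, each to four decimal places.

-0.2975 0.0839 0.0072 0.1839 0.0491 -0.4454

o_n = [-0.0258, 0.3938, -0.4244]
J₁: ẑ×o_n = [-0.3938, -0.0258, 0.0000], ω = ẑ
J2: z=[-0.9877, 0.1564, 0.0000] o=[0.0250, 0.1580, 0.0000] → [-0.0664, -0.4191, -0.2249, -0.9877, 0.1564, 0.0000]
J3: z=[-0.9877, 0.1564, 0.0000] o=[0.0448, 0.2828, 0.1138] → [-0.0842, -0.5315, -0.0986, -0.9877, 0.1564, 0.0000]
J4: z=[-0.1406, -0.8877, -0.4384] o=[-0.2025, 0.5750, -0.3986] → [-0.0565, -0.0811, 0.1824, -0.1406, -0.8877, -0.4384]
J5: z=[0.2724, 0.3910, -0.8792] o=[0.0545, 0.5094, -0.3481] → [-0.1314, 0.0913, -0.0001, 0.2724, 0.3910, -0.8792]
V = J·q̇ = [-0.2975, 0.0839, 0.0072, 0.1839, 0.0491, -0.4454]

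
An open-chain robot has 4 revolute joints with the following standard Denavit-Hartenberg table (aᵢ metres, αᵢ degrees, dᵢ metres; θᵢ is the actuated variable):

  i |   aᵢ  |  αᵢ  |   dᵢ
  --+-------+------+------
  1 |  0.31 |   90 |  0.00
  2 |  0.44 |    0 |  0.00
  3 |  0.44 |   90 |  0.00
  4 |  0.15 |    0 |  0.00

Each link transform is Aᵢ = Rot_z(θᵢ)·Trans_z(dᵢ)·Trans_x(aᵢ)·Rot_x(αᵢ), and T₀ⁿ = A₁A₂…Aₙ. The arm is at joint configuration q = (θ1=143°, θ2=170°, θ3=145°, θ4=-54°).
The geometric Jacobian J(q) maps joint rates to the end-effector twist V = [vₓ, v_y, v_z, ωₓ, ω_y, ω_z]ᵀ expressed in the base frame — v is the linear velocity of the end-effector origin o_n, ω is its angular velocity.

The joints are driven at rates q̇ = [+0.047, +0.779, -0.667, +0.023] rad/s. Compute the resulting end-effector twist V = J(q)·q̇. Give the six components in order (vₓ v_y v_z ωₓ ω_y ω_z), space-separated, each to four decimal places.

0.0113 -0.0207 -0.2977 0.0804 0.0797 0.0307

o_n = [-0.2728, 0.0536, -0.2971]
J₁: ẑ×o_n = [-0.0536, -0.2728, 0.0000], ω = ẑ
J2: z=[0.6018, 0.7986, 0.0000] o=[-0.2476, 0.1866, 0.0000] → [-0.2372, 0.1788, -0.0598, 0.6018, 0.7986, 0.0000]
J3: z=[0.6018, 0.7986, 0.0000] o=[0.0985, -0.0742, 0.0764] → [-0.2983, 0.2248, 0.3735, 0.6018, 0.7986, 0.0000]
J4: z=[0.5647, -0.4255, -0.7071] o=[-0.1500, 0.1130, -0.2347] → [-0.0155, 0.1221, -0.0858, 0.5647, -0.4255, -0.7071]
V = J·q̇ = [0.0113, -0.0207, -0.2977, 0.0804, 0.0797, 0.0307]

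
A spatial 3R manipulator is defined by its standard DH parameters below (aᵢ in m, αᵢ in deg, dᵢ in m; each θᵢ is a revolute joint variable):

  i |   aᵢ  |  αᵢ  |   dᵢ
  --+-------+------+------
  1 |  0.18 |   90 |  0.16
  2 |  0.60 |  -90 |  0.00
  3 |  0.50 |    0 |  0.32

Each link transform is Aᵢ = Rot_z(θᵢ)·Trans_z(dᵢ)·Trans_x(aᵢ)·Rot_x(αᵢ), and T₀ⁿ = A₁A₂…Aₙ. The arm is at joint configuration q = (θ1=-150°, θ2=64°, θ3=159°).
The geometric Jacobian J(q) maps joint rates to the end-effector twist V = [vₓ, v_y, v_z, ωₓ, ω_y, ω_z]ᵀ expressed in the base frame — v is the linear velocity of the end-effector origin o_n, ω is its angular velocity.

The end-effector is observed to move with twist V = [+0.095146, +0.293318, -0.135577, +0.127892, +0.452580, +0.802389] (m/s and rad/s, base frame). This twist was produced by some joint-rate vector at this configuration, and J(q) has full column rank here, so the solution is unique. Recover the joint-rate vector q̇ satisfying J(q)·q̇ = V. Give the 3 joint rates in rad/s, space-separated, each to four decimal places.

0.6380 0.3280 0.3750

o_n = [0.1322, -0.1306, 0.4200]
J₁: ẑ×o_n = [0.1306, 0.1322, -0.0000], ω = ẑ
J2: z=[-0.5000, 0.8660, 0.0000] o=[-0.1559, -0.0900, 0.1600] → [0.2252, 0.1300, -0.2292, -0.5000, 0.8660, 0.0000]
J3: z=[0.7784, 0.4494, 0.4384] o=[-0.3837, -0.2215, 0.6993] → [-0.1654, 0.4435, -0.1610, 0.7784, 0.4494, 0.4384]
q̇ = J⁺·V = [0.6380, 0.3280, 0.3750]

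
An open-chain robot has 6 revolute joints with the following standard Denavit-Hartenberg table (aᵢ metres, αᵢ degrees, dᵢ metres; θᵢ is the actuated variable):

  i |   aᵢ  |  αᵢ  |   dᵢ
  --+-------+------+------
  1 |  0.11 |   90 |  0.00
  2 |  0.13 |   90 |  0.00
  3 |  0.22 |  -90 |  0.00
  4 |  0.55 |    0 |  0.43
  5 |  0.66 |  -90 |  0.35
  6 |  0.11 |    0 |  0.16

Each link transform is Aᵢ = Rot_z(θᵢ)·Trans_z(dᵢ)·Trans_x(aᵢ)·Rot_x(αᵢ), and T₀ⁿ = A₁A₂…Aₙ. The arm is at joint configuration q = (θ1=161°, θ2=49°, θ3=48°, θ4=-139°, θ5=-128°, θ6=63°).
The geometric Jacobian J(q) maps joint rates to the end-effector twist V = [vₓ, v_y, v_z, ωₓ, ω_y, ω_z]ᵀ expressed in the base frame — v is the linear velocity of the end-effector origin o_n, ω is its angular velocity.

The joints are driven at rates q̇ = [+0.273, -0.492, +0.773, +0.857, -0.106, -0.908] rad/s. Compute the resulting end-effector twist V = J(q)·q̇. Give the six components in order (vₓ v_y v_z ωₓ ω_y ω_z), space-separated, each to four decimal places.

-0.2129 -0.5342 -0.1732 -0.3251 0.8357 -0.1663

o_n = [0.5886, -0.0282, -0.2595]
J₁: ẑ×o_n = [0.0282, 0.5886, -0.0000], ω = ẑ
J2: z=[0.3256, 0.9455, 0.0000] o=[-0.1040, 0.0358, 0.0000] → [-0.2453, 0.0845, -0.6757, 0.3256, 0.9455, 0.0000]
J3: z=[-0.7136, 0.2457, -0.6561] o=[-0.1846, 0.0636, 0.0981] → [-0.1480, -0.7625, -0.1245, -0.7136, 0.2457, -0.6561]
J4: z=[0.6788, 0.4739, -0.5609] o=[-0.2227, 0.2496, 0.2092] → [-0.3779, -0.1369, -0.5731, 0.6788, 0.4739, -0.5609]
J5: z=[0.6788, 0.4739, -0.5609] o=[-0.1165, 0.1911, -0.4783] → [-0.0192, -0.5440, -0.4830, 0.6788, 0.4739, -0.5609]
J6: z=[0.1355, -0.8316, -0.5386] o=[0.5974, 0.1658, -0.2596] → [-0.1046, 0.0047, -0.0336, 0.1355, -0.8316, -0.5386]
V = J·q̇ = [-0.2129, -0.5342, -0.1732, -0.3251, 0.8357, -0.1663]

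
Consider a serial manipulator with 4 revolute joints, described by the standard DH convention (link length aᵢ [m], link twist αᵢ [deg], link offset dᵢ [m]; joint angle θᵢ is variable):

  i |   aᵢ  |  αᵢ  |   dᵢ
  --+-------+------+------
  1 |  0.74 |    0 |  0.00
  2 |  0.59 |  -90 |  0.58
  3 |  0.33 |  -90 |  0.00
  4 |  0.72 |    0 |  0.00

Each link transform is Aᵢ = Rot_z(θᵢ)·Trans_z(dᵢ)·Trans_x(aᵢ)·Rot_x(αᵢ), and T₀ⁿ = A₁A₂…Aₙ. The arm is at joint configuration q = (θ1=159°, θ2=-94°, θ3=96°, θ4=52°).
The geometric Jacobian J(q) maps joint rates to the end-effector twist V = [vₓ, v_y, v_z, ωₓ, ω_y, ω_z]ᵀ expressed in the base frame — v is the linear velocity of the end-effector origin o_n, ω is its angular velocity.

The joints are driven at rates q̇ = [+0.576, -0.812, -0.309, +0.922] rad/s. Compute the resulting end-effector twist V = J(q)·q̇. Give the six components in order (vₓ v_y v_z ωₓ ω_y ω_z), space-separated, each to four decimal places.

o_n = [0.0385, 0.4869, -0.1890]
J₁: ẑ×o_n = [-0.4869, 0.0385, 0.0000], ω = ẑ
J2: z=[0.0000, 0.0000, 1.0000] o=[-0.6908, 0.2652, 0.0000] → [-0.2217, 0.7294, 0.0000, 0.0000, 0.0000, 1.0000]
J3: z=[-0.9063, 0.4226, 0.0000] o=[-0.4415, 0.7999, 0.5800] → [-0.3250, -0.6970, 0.0808, -0.9063, 0.4226, 0.0000]
J4: z=[-0.4203, -0.9013, 0.1045] o=[-0.4561, 0.7687, 0.2518] → [0.4268, -0.1336, 0.5643, -0.4203, -0.9013, 0.1045]
V = J·q̇ = [0.3935, -0.4779, 0.4953, -0.1075, -0.9616, -0.1396]

0.3935 -0.4779 0.4953 -0.1075 -0.9616 -0.1396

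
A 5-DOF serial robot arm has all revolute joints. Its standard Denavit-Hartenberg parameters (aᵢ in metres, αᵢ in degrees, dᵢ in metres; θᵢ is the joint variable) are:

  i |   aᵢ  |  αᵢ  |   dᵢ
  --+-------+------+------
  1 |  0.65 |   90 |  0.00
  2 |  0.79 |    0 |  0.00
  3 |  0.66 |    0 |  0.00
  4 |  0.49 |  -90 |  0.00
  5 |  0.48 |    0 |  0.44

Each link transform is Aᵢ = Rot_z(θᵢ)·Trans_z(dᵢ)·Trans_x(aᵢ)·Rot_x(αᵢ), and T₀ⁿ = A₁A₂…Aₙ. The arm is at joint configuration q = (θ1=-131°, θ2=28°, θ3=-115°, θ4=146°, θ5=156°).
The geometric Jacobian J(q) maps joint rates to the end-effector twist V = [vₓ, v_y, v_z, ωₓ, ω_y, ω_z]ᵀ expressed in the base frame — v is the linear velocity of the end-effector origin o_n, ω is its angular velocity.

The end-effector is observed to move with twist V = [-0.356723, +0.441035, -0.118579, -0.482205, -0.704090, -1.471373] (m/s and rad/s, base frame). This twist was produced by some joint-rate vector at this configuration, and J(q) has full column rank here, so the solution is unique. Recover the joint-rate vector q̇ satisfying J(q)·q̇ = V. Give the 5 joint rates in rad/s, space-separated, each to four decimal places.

-0.9620 -0.4140 -0.4450 0.7610 -0.9890

o_n = [-0.5293, -0.9065, -0.0175]
J₁: ẑ×o_n = [0.9065, -0.5293, 0.0000], ω = ẑ
J2: z=[-0.7547, 0.6561, 0.0000] o=[-0.4264, -0.4906, 0.0000] → [-0.0115, -0.0132, 0.3814, -0.7547, 0.6561, 0.0000]
J3: z=[-0.7547, 0.6561, 0.0000] o=[-0.8841, -1.0170, 0.3709] → [-0.2548, -0.2931, -0.3161, -0.7547, 0.6561, 0.0000]
J4: z=[-0.7547, 0.6561, 0.0000] o=[-0.9067, -1.0431, -0.2882] → [0.1776, 0.2043, -0.3506, -0.7547, 0.6561, 0.0000]
J5: z=[0.5624, 0.6469, 0.5150] o=[-1.0723, -1.2335, 0.1318] → [-0.2650, 0.3636, -0.1673, 0.5624, 0.6469, 0.5150]
q̇ = J⁺·V = [-0.9620, -0.4140, -0.4450, 0.7610, -0.9890]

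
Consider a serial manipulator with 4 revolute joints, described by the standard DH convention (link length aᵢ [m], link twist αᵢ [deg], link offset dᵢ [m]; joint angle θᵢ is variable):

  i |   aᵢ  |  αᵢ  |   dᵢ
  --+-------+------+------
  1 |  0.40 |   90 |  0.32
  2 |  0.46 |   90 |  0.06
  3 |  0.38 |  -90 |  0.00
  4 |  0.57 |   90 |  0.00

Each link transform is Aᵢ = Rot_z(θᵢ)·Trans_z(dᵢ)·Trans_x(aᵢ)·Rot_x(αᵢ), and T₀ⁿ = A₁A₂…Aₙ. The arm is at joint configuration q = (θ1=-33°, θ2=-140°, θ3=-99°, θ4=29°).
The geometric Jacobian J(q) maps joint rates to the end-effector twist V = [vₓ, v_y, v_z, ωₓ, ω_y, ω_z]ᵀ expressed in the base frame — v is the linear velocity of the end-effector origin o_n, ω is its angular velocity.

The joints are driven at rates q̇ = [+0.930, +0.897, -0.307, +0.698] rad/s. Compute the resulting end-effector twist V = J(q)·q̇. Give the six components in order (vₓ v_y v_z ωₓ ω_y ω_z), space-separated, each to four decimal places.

0.0653 0.0467 -0.1770 -0.7065 -0.4806 0.2517

o_n = [0.7171, 0.4974, -0.0990]
J₁: ẑ×o_n = [-0.4974, 0.7171, 0.0000], ω = ẑ
J2: z=[-0.5446, -0.8387, 0.0000] o=[0.3355, -0.2179, 0.3200] → [0.3514, -0.2282, -0.0695, -0.5446, -0.8387, 0.0000]
J3: z=[-0.5391, 0.3501, 0.7660] o=[0.0073, -0.0763, 0.0243] → [-0.4826, 0.4773, -0.5578, -0.5391, 0.3501, 0.7660]
J4: z=[-0.5493, 0.5433, -0.6349] o=[0.2499, 0.2137, 0.0625] → [0.0923, -0.3854, -0.4097, -0.5493, 0.5433, -0.6349]
V = J·q̇ = [0.0653, 0.0467, -0.1770, -0.7065, -0.4806, 0.2517]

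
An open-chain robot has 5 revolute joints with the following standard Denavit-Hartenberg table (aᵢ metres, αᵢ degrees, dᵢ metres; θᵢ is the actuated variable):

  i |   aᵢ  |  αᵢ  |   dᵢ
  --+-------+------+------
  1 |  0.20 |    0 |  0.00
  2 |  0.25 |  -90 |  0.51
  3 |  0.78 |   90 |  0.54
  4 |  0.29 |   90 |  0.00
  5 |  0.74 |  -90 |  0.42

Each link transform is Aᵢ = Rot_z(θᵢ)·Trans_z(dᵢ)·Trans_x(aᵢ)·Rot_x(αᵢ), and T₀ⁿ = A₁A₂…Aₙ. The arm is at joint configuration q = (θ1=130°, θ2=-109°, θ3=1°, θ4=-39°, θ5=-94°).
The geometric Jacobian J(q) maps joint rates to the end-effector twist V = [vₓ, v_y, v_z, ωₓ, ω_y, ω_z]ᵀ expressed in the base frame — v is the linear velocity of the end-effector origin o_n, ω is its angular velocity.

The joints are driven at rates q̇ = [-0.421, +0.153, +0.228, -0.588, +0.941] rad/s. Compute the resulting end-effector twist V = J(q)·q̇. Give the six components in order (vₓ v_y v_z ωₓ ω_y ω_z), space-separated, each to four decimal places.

0.3924 -0.5077 -0.2100 -0.3820 -0.6857 -0.8456

o_n = [0.7243, 0.5487, -0.2403]
J₁: ẑ×o_n = [-0.5487, 0.7243, 0.0000], ω = ẑ
J2: z=[0.0000, 0.0000, 1.0000] o=[-0.1286, 0.1532, 0.0000] → [-0.3955, 0.8529, 0.0000, 0.0000, 0.0000, 1.0000]
J3: z=[-0.3584, 0.9336, 0.0000] o=[0.1048, 0.2428, 0.5100] → [-0.7005, -0.2689, -0.6880, -0.3584, 0.9336, 0.0000]
J4: z=[0.0163, 0.0063, 0.9998] o=[0.6394, 1.0264, 0.4964] → [0.4730, 0.0969, -0.0083, 0.0163, 0.0063, 0.9998]
J5: z=[-0.3089, -0.9510, 0.0110] o=[0.9152, 0.9368, 0.4925] → [0.7011, -0.2285, -0.0616, -0.3089, -0.9510, 0.0110]
V = J·q̇ = [0.3924, -0.5077, -0.2100, -0.3820, -0.6857, -0.8456]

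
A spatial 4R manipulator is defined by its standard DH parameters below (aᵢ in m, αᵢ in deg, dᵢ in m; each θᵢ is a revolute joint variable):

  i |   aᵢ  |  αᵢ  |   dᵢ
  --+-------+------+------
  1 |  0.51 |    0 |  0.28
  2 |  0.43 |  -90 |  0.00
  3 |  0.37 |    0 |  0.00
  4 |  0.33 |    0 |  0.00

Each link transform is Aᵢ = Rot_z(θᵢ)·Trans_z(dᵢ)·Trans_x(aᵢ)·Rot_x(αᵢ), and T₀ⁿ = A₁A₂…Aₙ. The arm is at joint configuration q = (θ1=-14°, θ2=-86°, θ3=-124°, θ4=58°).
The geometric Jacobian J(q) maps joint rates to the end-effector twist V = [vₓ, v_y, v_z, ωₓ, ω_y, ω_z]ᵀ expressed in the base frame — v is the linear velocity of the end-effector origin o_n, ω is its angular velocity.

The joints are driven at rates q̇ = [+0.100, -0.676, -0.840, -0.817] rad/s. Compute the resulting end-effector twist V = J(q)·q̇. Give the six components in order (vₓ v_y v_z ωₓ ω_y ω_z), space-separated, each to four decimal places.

o_n = [0.4328, -0.4753, 0.8882]
J₁: ẑ×o_n = [0.4753, 0.4328, -0.0000], ω = ẑ
J2: z=[0.0000, 0.0000, 1.0000] o=[0.4949, -0.1234, 0.2800] → [0.3519, -0.0620, 0.0000, 0.0000, 0.0000, 1.0000]
J3: z=[0.9848, -0.1736, 0.0000] o=[0.4202, -0.5468, 0.2800] → [-0.1056, -0.5990, 0.0727, 0.9848, -0.1736, 0.0000]
J4: z=[0.9848, -0.1736, 0.0000] o=[0.4561, -0.3431, 0.5867] → [-0.0523, -0.2969, -0.1342, 0.9848, -0.1736, 0.0000]
V = J·q̇ = [-0.0589, 0.8309, 0.0486, -1.6318, 0.2877, -0.5760]

-0.0589 0.8309 0.0486 -1.6318 0.2877 -0.5760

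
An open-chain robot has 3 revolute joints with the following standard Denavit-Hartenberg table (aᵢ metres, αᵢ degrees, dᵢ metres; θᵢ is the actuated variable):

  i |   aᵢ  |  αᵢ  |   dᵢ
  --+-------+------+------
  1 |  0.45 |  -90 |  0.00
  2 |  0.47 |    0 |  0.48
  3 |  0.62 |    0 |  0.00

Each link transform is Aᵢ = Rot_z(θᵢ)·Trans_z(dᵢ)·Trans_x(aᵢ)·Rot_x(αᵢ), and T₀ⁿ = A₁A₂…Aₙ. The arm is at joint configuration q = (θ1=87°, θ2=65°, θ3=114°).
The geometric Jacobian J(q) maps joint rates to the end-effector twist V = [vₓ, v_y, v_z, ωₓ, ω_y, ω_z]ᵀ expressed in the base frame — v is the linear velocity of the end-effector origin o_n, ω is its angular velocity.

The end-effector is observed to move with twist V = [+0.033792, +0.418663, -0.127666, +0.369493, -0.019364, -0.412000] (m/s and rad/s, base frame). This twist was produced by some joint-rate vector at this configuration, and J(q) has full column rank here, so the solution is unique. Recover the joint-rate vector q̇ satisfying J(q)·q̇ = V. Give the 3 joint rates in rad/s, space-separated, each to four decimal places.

o_n = [-0.4778, 0.0538, -0.4368]
J₁: ẑ×o_n = [-0.0538, -0.4778, 0.0000], ω = ẑ
J2: z=[-0.9986, 0.0523, 0.0000] o=[0.0236, 0.4494, 0.0000] → [-0.0229, -0.4362, 0.4213, -0.9986, 0.0523, 0.0000]
J3: z=[-0.9986, 0.0523, 0.0000] o=[-0.4454, 0.6729, -0.4260] → [-0.0006, -0.0108, 0.6199, -0.9986, 0.0523, 0.0000]
q̇ = J⁺·V = [-0.4120, -0.5120, 0.1420]

-0.4120 -0.5120 0.1420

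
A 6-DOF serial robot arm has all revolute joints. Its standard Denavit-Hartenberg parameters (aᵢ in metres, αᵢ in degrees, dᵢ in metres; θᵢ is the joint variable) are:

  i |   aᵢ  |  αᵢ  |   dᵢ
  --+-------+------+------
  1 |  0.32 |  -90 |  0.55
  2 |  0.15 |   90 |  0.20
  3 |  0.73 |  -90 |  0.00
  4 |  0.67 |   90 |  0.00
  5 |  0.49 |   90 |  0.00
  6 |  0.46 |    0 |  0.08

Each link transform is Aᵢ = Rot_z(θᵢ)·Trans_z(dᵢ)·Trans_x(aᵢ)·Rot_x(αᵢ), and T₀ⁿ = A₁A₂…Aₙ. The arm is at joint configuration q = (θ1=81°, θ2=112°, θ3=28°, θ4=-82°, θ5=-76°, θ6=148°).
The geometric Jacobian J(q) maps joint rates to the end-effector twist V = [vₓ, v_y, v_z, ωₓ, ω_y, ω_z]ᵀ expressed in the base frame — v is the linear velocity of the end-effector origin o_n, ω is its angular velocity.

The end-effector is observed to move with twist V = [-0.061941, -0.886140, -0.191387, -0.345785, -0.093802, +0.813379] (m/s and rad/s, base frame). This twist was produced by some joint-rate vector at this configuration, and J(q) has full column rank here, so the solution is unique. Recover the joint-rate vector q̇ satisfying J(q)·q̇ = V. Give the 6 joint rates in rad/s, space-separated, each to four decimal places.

0.4090 0.8740 -0.3800 -0.3370 0.5470 -0.0170

o_n = [-0.2607, 0.7003, -0.3514]
J₁: ẑ×o_n = [-0.7003, -0.2607, 0.0000], ω = ẑ
J2: z=[-0.9877, 0.1564, 0.0000] o=[0.0501, 0.3161, 0.5500] → [-0.1410, -0.8903, -0.3309, -0.9877, 0.1564, 0.0000]
J3: z=[0.1450, 0.9158, -0.3746] o=[-0.1563, 0.2918, 0.4109] → [-0.5451, 0.1497, 0.1548, 0.1450, 0.9158, -0.3746]
J4: z=[-0.8446, 0.3118, 0.4353] o=[-0.5325, 0.1070, -0.1867] → [-0.3096, -0.0207, -0.5859, -0.8446, 0.3118, 0.4353]
J5: z=[0.5306, 0.3782, 0.7586] o=[-0.4844, 0.6910, -0.5116] → [0.0535, 0.0847, -0.0797, 0.5306, 0.3782, 0.7586]
J6: z=[0.1346, -0.9212, 0.3652] o=[-0.0743, 0.6460, -0.7760] → [-0.4110, -0.1252, -0.1644, 0.1346, -0.9212, 0.3652]
q̇ = J⁺·V = [0.4090, 0.8740, -0.3800, -0.3370, 0.5470, -0.0170]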